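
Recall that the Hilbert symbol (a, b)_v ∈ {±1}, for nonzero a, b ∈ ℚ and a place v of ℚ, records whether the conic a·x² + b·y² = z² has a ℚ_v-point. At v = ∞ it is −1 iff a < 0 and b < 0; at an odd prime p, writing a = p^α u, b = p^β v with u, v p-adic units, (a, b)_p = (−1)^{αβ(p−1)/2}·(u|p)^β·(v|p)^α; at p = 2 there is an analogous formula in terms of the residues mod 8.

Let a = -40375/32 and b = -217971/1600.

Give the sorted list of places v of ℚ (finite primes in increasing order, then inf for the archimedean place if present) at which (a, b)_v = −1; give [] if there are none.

[2, 13, 17, inf]

Mod squares: a ≡ -3230, b ≡ -299. Check v ∈ {∞, 2, 3, 5, 13, 17, 19, 23}.
v=∞: -3230 < 0 and -299 < 0  ⇒  (a,b)_∞ = -1.
v=5: a=5^3·(≡1), b=5^-2·(≡1) mod 5; (1|5)=+1, (1|5)=+1; (−1)^{3·-2·2}·(+1)^-2·(+1)^3 = +1.
v=19: a=19^1·(≡9), b=19^0·(≡4) mod 19; (9|19)=+1, (4|19)=+1; (−1)^{1·0·9}·(+1)^0·(+1)^1 = +1.
v=2: v_2(a)=-5, v_2(b)=-6; units ≡ 1, 5 (mod 8); ε·ε+αω+βω = 0·0+-5·1+-6·0 ≡ 1  ⇒  (a,b)_2 = -1.
v=13: a=13^0·(≡7), b=13^1·(≡3) mod 13; (7|13)=-1, (3|13)=+1; (−1)^{0·1·6}·(-1)^1·(+1)^0 = -1.
v=3: a=3^0·(≡1), b=3^6·(≡1) mod 3; (1|3)=+1, (1|3)=+1; (−1)^{0·6·1}·(+1)^6·(+1)^0 = +1.
v=23: a=23^0·(≡4), b=23^1·(≡7) mod 23; (4|23)=+1, (7|23)=-1; (−1)^{0·1·11}·(+1)^1·(-1)^0 = +1.
v=17: a=17^1·(≡6), b=17^0·(≡10) mod 17; (6|17)=-1, (10|17)=-1; (−1)^{1·0·8}·(-1)^0·(-1)^1 = -1.
(-3230, -299 / ℚ) ramifies at {2, 13, 17, ∞}: a division algebra.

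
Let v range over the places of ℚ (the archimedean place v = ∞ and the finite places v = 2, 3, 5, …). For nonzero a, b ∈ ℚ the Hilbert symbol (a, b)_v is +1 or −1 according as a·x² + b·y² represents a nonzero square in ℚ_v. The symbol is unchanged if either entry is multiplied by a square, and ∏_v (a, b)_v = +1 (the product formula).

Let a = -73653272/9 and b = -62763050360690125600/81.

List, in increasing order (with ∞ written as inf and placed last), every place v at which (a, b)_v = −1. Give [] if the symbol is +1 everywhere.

Mod squares: a ≡ -375782, b ≡ -90706. Check v ∈ {∞, 2, 3, 5, 7, 11, 19, 29, 31}.
v=5: a=5^0·(≡2), b=5^2·(≡1) mod 5; (2|5)=-1, (1|5)=+1; (−1)^{0·2·2}·(-1)^2·(+1)^0 = +1.
v=2: v_2(a)=3, v_2(b)=5; units ≡ 5, 7 (mod 8); ε·ε+αω+βω = 0·1+3·0+5·1 ≡ 1  ⇒  (a,b)_2 = -1.
v=3: a=3^-2·(≡1), b=3^-4·(≡2) mod 3; (1|3)=+1, (2|3)=-1; (−1)^{-2·-4·1}·(+1)^-4·(-1)^-2 = +1.
v=7: a=7^2·(≡5), b=7^3·(≡3) mod 7; (5|7)=-1, (3|7)=-1; (−1)^{2·3·3}·(-1)^3·(-1)^2 = -1.
v=11: a=11^1·(≡4), b=11^3·(≡3) mod 11; (4|11)=+1, (3|11)=+1; (−1)^{1·3·5}·(+1)^3·(+1)^1 = -1.
v=19: a=19^1·(≡7), b=19^3·(≡2) mod 19; (7|19)=+1, (2|19)=-1; (−1)^{1·3·9}·(+1)^3·(-1)^1 = +1.
v=31: a=31^1·(≡23), b=31^3·(≡2) mod 31; (23|31)=-1, (2|31)=+1; (−1)^{1·3·15}·(-1)^3·(+1)^1 = +1.
v=∞: -375782 < 0 and -90706 < 0  ⇒  (a,b)_∞ = -1.
v=29: a=29^1·(≡9), b=29^2·(≡25) mod 29; (9|29)=+1, (25|29)=+1; (−1)^{1·2·14}·(+1)^2·(+1)^1 = +1.
Ram(-375782, -90706) = {2, 7, 11, ∞}; no ℚ_2-point on the conic.

[2, 7, 11, inf]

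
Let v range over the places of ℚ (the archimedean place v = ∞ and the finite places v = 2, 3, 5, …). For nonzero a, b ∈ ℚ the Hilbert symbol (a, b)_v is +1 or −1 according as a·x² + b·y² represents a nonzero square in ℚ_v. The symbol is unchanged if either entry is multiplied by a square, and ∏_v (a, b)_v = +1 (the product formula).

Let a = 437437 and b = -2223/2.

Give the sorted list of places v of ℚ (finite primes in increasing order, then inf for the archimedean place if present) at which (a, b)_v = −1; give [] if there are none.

Mod squares: a ≡ 437437, b ≡ -494. Check v ∈ {∞, 2, 3, 7, 11, 13, 19, 23}.
v=2: v_2(a)=0, v_2(b)=-1; units ≡ 5, 1 (mod 8); ε·ε+αω+βω = 0·0+0·0+-1·1 ≡ 1  ⇒  (a,b)_2 = -1.
v=7: a=7^1·(≡2), b=7^0·(≡5) mod 7; (2|7)=+1, (5|7)=-1; (−1)^{1·0·3}·(+1)^0·(-1)^1 = -1.
v=13: a=13^1·(≡5), b=13^1·(≡12) mod 13; (5|13)=-1, (12|13)=+1; (−1)^{1·1·6}·(-1)^1·(+1)^1 = -1.
v=23: a=23^1·(≡21), b=23^0·(≡4) mod 23; (21|23)=-1, (4|23)=+1; (−1)^{1·0·11}·(-1)^0·(+1)^1 = +1.
v=3: a=3^0·(≡1), b=3^2·(≡1) mod 3; (1|3)=+1, (1|3)=+1; (−1)^{0·2·1}·(+1)^2·(+1)^0 = +1.
v=11: a=11^1·(≡2), b=11^0·(≡5) mod 11; (2|11)=-1, (5|11)=+1; (−1)^{1·0·5}·(-1)^0·(+1)^1 = +1.
v=∞: 437437 > 0 and -494 < 0  ⇒  (a,b)_∞ = +1.
v=19: a=19^1·(≡14), b=19^1·(≡8) mod 19; (14|19)=-1, (8|19)=-1; (−1)^{1·1·9}·(-1)^1·(-1)^1 = -1.
(437437, -494 / ℚ) ramifies at {2, 7, 13, 19}: a division algebra.

[2, 7, 13, 19]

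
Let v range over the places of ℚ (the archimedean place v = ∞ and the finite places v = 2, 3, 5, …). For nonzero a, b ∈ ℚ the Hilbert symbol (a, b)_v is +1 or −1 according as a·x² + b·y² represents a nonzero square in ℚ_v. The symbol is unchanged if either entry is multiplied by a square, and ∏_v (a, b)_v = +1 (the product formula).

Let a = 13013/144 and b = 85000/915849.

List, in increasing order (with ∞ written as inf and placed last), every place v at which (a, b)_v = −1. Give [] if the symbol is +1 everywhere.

[2, 7]

Mod squares: a ≡ 77, b ≡ 34. Check v ∈ {∞, 2, 3, 5, 7, 11, 13, 17, 29}.
v=29: a=29^0·(≡8), b=29^-2·(≡20) mod 29; (8|29)=-1, (20|29)=+1; (−1)^{0·-2·14}·(-1)^-2·(+1)^0 = +1.
v=11: a=11^1·(≡6), b=11^-2·(≡3) mod 11; (6|11)=-1, (3|11)=+1; (−1)^{1·-2·5}·(-1)^-2·(+1)^1 = +1.
v=7: a=7^1·(≡1), b=7^0·(≡5) mod 7; (1|7)=+1, (5|7)=-1; (−1)^{1·0·3}·(+1)^0·(-1)^1 = -1.
v=∞: 77 > 0 and 34 > 0  ⇒  (a,b)_∞ = +1.
v=2: v_2(a)=-4, v_2(b)=3; units ≡ 5, 1 (mod 8); ε·ε+αω+βω = 0·0+-4·0+3·1 ≡ 1  ⇒  (a,b)_2 = -1.
v=5: a=5^0·(≡2), b=5^4·(≡4) mod 5; (2|5)=-1, (4|5)=+1; (−1)^{0·4·2}·(-1)^4·(+1)^0 = +1.
v=13: a=13^2·(≡12), b=13^0·(≡7) mod 13; (12|13)=+1, (7|13)=-1; (−1)^{2·0·6}·(+1)^0·(-1)^2 = +1.
v=3: a=3^-2·(≡2), b=3^-2·(≡1) mod 3; (2|3)=-1, (1|3)=+1; (−1)^{-2·-2·1}·(-1)^-2·(+1)^-2 = +1.
v=17: a=17^0·(≡1), b=17^1·(≡13) mod 17; (1|17)=+1, (13|17)=+1; (−1)^{0·1·8}·(+1)^1·(+1)^0 = +1.
Ram(77, 34) = {2, 7}; no ℚ_2-point on the conic.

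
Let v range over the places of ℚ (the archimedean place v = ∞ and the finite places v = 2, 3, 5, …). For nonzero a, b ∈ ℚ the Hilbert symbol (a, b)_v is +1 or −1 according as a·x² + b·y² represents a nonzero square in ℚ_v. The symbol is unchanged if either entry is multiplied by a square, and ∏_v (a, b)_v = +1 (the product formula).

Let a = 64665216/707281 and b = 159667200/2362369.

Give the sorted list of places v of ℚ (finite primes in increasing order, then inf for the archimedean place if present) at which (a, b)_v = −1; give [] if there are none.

(a, b) ≡ (154, 77) mod (ℚ^×)²; places V = {2, 3, 5, 7, 11, 29, 53, ∞}.
(a,b)_53: α=0, u≡21; β=-2, v≡10 (mod 53); (21|53)=-1, (10|53)=+1; sign (−1)^0·-1^-2·+1^0 = +1.
(a,b)_5: α=0, u≡1; β=2, v≡2 (mod 5); (1|5)=+1, (2|5)=-1; sign (−1)^0·+1^2·-1^0 = +1.
(a,b)_∞: sgn(154)=+, sgn(77)=+, so +1.
(a,b)_29: α=-4, u≡1; β=-2, v≡18 (mod 29); (1|29)=+1, (18|29)=-1; sign (−1)^0·+1^-2·-1^-4 = +1.
(a,b)_2: α=7, β=10; u≡5, v≡5 (mod 8); ε(u)ε(v)=0·0, αω(v)=7·1, βω(u)=10·1; sum ≡ 1  ⇒  -1.
(a,b)_11: α=1, u≡1; β=1, v≡2 (mod 11); (1|11)=+1, (2|11)=-1; sign (−1)^1·+1^1·-1^1 = +1.
(a,b)_7: α=1, u≡2; β=1, v≡1 (mod 7); (2|7)=+1, (1|7)=+1; sign (−1)^1·+1^1·+1^1 = -1.
(a,b)_3: α=8, u≡1; β=4, v≡2 (mod 3); (1|3)=+1, (2|3)=-1; sign (−1)^0·+1^4·-1^8 = +1.
Ram(154, 77) = {2, 7}; no ℚ_2-point on the conic.

[2, 7]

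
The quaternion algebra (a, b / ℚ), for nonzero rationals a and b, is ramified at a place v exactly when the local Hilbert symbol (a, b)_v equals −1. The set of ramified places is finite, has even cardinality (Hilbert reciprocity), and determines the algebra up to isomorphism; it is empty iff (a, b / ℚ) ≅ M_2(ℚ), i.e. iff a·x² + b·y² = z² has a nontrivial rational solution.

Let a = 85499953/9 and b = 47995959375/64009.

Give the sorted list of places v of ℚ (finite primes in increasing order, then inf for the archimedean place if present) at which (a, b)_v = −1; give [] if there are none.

(a, b) ≡ (1744897, 174135) mod (ℚ^×)²; places V = {2, 3, 5, 7, 11, 13, 17, 19, 23, 31, 43, 47, ∞}.
(a,b)_17: α=1, u≡3; β=0, v≡4 (mod 17); (3|17)=-1, (4|17)=+1; sign (−1)^0·-1^0·+1^1 = +1.
(a,b)_31: α=1, u≡13; β=0, v≡5 (mod 31); (13|31)=-1, (5|31)=+1; sign (−1)^0·-1^0·+1^1 = +1.
(a,b)_19: α=0, u≡18; β=1, v≡9 (mod 19); (18|19)=-1, (9|19)=+1; sign (−1)^0·-1^1·+1^0 = -1.
(a,b)_13: α=0, u≡5; β=1, v≡6 (mod 13); (5|13)=-1, (6|13)=-1; sign (−1)^0·-1^1·-1^0 = -1.
(a,b)_3: α=-2, u≡1; β=3, v≡1 (mod 3); (1|3)=+1, (1|3)=+1; sign (−1)^0·+1^3·+1^-2 = +1.
(a,b)_2: α=0, β=0; u≡1, v≡7 (mod 8); ε(u)ε(v)=0·1, αω(v)=0·0, βω(u)=0·0; sum ≡ 0  ⇒  +1.
(a,b)_43: α=1, u≡20; β=0, v≡3 (mod 43); (20|43)=-1, (3|43)=-1; sign (−1)^0·-1^0·-1^1 = -1.
(a,b)_5: α=0, u≡2; β=5, v≡3 (mod 5); (2|5)=-1, (3|5)=-1; sign (−1)^0·-1^5·-1^0 = -1.
(a,b)_11: α=1, u≡10; β=-2, v≡1 (mod 11); (10|11)=-1, (1|11)=+1; sign (−1)^0·-1^-2·+1^1 = +1.
(a,b)_∞: sgn(1744897)=+, sgn(174135)=+, so +1.
(a,b)_23: α=0, u≡16; β=-2, v≡13 (mod 23); (16|23)=+1, (13|23)=+1; sign (−1)^0·+1^-2·+1^0 = +1.
(a,b)_47: α=0, u≡31; β=1, v≡46 (mod 47); (31|47)=-1, (46|47)=-1; sign (−1)^0·-1^1·-1^0 = -1.
(a,b)_7: α=3, u≡4; β=2, v≡5 (mod 7); (4|7)=+1, (5|7)=-1; sign (−1)^0·+1^2·-1^3 = -1.
Ram(1744897, 174135) = {5, 7, 13, 19, 43, 47}; no ℚ_5-point on the conic.

[5, 7, 13, 19, 43, 47]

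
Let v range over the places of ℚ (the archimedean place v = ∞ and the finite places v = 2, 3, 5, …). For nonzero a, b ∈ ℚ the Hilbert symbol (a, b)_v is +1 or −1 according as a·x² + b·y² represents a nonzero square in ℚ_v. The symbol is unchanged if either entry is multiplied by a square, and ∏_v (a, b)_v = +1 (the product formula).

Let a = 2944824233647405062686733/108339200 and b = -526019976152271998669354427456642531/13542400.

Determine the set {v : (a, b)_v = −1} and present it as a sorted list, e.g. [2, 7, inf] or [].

(a, b) ≡ (714, -51051) mod (ℚ^×)²; places V = {2, 3, 5, 7, 11, 13, 17, 23, 29, ∞}.
(a,b)_11: α=6, u≡7; β=9, v≡9 (mod 11); (7|11)=-1, (9|11)=+1; sign (−1)^0·-1^9·+1^6 = -1.
(a,b)_17: α=3, u≡13; β=5, v≡7 (mod 17); (13|17)=+1, (7|17)=-1; sign (−1)^0·+1^5·-1^3 = -1.
(a,b)_∞: sgn(714)=+, sgn(-51051)=−, so +1.
(a,b)_2: α=-13, β=-10; u≡5, v≡5 (mod 8); ε(u)ε(v)=0·0, αω(v)=-13·1, βω(u)=-10·1; sum ≡ 1  ⇒  -1.
(a,b)_7: α=3, u≡4; β=5, v≡1 (mod 7); (4|7)=+1, (1|7)=+1; sign (−1)^1·+1^5·+1^3 = -1.
(a,b)_23: α=-2, u≡6; β=-2, v≡4 (mod 23); (6|23)=+1, (4|23)=+1; sign (−1)^0·+1^-2·+1^-2 = +1.
(a,b)_13: α=6, u≡10; β=7, v≡12 (mod 13); (10|13)=+1, (12|13)=+1; sign (−1)^0·+1^7·+1^6 = +1.
(a,b)_3: α=5, u≡1; β=11, v≡2 (mod 3); (1|3)=+1, (2|3)=-1; sign (−1)^1·+1^11·-1^5 = +1.
(a,b)_29: α=2, u≡3; β=2, v≡27 (mod 29); (3|29)=-1, (27|29)=-1; sign (−1)^0·-1^2·-1^2 = +1.
(a,b)_5: α=-2, u≡1; β=-2, v≡4 (mod 5); (1|5)=+1, (4|5)=+1; sign (−1)^0·+1^-2·+1^-2 = +1.
(714, -51051 / ℚ) ramifies at {2, 7, 11, 17}: a division algebra.

[2, 7, 11, 17]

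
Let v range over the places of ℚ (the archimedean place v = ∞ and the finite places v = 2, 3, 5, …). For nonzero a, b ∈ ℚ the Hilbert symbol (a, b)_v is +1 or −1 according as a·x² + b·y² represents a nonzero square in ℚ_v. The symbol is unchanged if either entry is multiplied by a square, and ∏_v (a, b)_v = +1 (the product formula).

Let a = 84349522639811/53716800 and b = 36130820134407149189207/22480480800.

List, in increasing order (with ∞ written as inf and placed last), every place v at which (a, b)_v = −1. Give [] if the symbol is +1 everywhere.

[2, 29, 31, 43]

Mod squares: a ≡ 4290927, b ≡ 46. Check v ∈ {∞, 2, 3, 5, 11, 13, 17, 19, 23, 29, 31, 37, 43}.
v=5: a=5^-2·(≡3), b=5^-2·(≡1) mod 5; (3|5)=-1, (1|5)=+1; (−1)^{-2·-2·2}·(-1)^-2·(+1)^-2 = +1.
v=43: a=43^1·(≡5), b=43^2·(≡39) mod 43; (5|43)=-1, (39|43)=-1; (−1)^{1·2·21}·(-1)^2·(-1)^1 = -1.
v=11: a=11^2·(≡5), b=11^0·(≡6) mod 11; (5|11)=+1, (6|11)=-1; (−1)^{2·0·5}·(+1)^0·(-1)^2 = +1.
v=2: v_2(a)=-6, v_2(b)=-5; units ≡ 7, 7 (mod 8); ε·ε+αω+βω = 1·1+-6·0+-5·0 ≡ 1  ⇒  (a,b)_2 = -1.
v=29: a=29^1·(≡23), b=29^2·(≡14) mod 29; (23|29)=+1, (14|29)=-1; (−1)^{1·2·14}·(+1)^2·(-1)^1 = -1.
v=23: a=23^2·(≡16), b=23^3·(≡2) mod 23; (16|23)=+1, (2|23)=+1; (−1)^{2·3·11}·(+1)^3·(+1)^2 = +1.
v=13: a=13^4·(≡1), b=13^6·(≡6) mod 13; (1|13)=+1, (6|13)=-1; (−1)^{4·6·6}·(+1)^6·(-1)^4 = +1.
v=∞: 4290927 > 0 and 46 > 0  ⇒  (a,b)_∞ = +1.
v=19: a=19^-2·(≡7), b=19^-2·(≡8) mod 19; (7|19)=+1, (8|19)=-1; (−1)^{-2·-2·9}·(+1)^-2·(-1)^-2 = +1.
v=37: a=37^1·(≡20), b=37^2·(≡30) mod 37; (20|37)=-1, (30|37)=+1; (−1)^{1·2·18}·(-1)^2·(+1)^1 = +1.
v=3: a=3^-1·(≡2), b=3^-4·(≡1) mod 3; (2|3)=-1, (1|3)=+1; (−1)^{-1·-4·1}·(-1)^-4·(+1)^-1 = +1.
v=17: a=17^0·(≡16), b=17^2·(≡10) mod 17; (16|17)=+1, (10|17)=-1; (−1)^{0·2·8}·(+1)^2·(-1)^0 = +1.
v=31: a=31^-1·(≡19), b=31^-2·(≡26) mod 31; (19|31)=+1, (26|31)=-1; (−1)^{-1·-2·15}·(+1)^-2·(-1)^-1 = -1.
Ram(4290927, 46) = {2, 29, 31, 43}; no ℚ_2-point on the conic.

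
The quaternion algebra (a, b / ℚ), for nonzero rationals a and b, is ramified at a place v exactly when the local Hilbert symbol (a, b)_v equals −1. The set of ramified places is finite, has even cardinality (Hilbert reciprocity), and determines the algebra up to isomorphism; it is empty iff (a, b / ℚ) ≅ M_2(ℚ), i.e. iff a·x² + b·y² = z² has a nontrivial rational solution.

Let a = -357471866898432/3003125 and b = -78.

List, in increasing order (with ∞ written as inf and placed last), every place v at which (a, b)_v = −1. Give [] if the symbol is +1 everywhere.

[2, 5, 11, inf]

(a, b) ≡ (-2090, -78) mod (ℚ^×)²; places V = {2, 3, 5, 11, 13, 19, 31, ∞}.
(a,b)_3: α=4, u≡1; β=1, v≡1 (mod 3); (1|3)=+1, (1|3)=+1; sign (−1)^0·+1^1·+1^4 = +1.
(a,b)_19: α=3, u≡11; β=0, v≡17 (mod 19); (11|19)=+1, (17|19)=+1; sign (−1)^0·+1^0·+1^3 = +1.
(a,b)_5: α=-5, u≡3; β=0, v≡2 (mod 5); (3|5)=-1, (2|5)=-1; sign (−1)^0·-1^0·-1^-5 = -1.
(a,b)_11: α=1, u≡6; β=0, v≡10 (mod 11); (6|11)=-1, (10|11)=-1; sign (−1)^0·-1^0·-1^1 = -1.
(a,b)_∞: sgn(-2090)=−, sgn(-78)=−, so -1.
(a,b)_2: α=11, β=1; u≡3, v≡1 (mod 8); ε(u)ε(v)=1·0, αω(v)=11·0, βω(u)=1·1; sum ≡ 1  ⇒  -1.
(a,b)_31: α=-2, u≡14; β=0, v≡15 (mod 31); (14|31)=+1, (15|31)=-1; sign (−1)^0·+1^0·-1^-2 = +1.
(a,b)_13: α=4, u≡3; β=1, v≡7 (mod 13); (3|13)=+1, (7|13)=-1; sign (−1)^0·+1^1·-1^4 = +1.
Ram(-2090, -78) = {2, 5, 11, ∞}; no ℚ_2-point on the conic.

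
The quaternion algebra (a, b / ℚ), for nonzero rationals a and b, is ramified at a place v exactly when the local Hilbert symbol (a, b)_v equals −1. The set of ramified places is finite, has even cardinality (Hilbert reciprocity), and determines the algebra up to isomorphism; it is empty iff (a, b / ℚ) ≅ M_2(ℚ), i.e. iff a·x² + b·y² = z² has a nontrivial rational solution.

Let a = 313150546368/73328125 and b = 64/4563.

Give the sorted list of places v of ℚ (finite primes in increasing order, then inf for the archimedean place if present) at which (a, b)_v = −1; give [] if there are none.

Mod squares: a ≡ 13299, b ≡ 3. Check v ∈ {∞, 2, 3, 5, 11, 13, 19, 31}.
v=19: a=19^-2·(≡2), b=19^0·(≡15) mod 19; (2|19)=-1, (15|19)=-1; (−1)^{-2·0·9}·(-1)^0·(-1)^-2 = +1.
v=13: a=13^-1·(≡12), b=13^-2·(≡12) mod 13; (12|13)=+1, (12|13)=+1; (−1)^{-1·-2·6}·(+1)^-2·(+1)^-1 = +1.
v=11: a=11^1·(≡2), b=11^0·(≡1) mod 11; (2|11)=-1, (1|11)=+1; (−1)^{1·0·5}·(-1)^0·(+1)^1 = +1.
v=2: v_2(a)=6, v_2(b)=6; units ≡ 3, 3 (mod 8); ε·ε+αω+βω = 1·1+6·1+6·1 ≡ 1  ⇒  (a,b)_2 = -1.
v=∞: 13299 > 0 and 3 > 0  ⇒  (a,b)_∞ = +1.
v=5: a=5^-6·(≡1), b=5^0·(≡3) mod 5; (1|5)=+1, (3|5)=-1; (−1)^{-6·0·2}·(+1)^0·(-1)^-6 = +1.
v=3: a=3^15·(≡2), b=3^-3·(≡1) mod 3; (2|3)=-1, (1|3)=+1; (−1)^{15·-3·1}·(-1)^-3·(+1)^15 = +1.
v=31: a=31^1·(≡24), b=31^0·(≡21) mod 31; (24|31)=-1, (21|31)=-1; (−1)^{1·0·15}·(-1)^0·(-1)^1 = -1.
(13299, 3 / ℚ) ramifies at {2, 31}: a division algebra.

[2, 31]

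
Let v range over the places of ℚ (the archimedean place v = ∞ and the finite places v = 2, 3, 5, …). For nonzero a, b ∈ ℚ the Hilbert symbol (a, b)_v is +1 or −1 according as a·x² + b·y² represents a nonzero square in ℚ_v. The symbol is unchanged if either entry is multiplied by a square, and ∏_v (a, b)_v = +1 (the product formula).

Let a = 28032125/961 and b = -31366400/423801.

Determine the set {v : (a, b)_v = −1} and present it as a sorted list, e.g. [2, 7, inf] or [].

Mod squares: a ≡ 1121285, b ≡ -29. Check v ∈ {∞, 2, 3, 5, 7, 11, 13, 19, 29, 31, 37}.
v=13: a=13^0·(≡9), b=13^2·(≡1) mod 13; (9|13)=+1, (1|13)=+1; (−1)^{0·2·6}·(+1)^2·(+1)^0 = +1.
v=3: a=3^0·(≡2), b=3^-2·(≡1) mod 3; (2|3)=-1, (1|3)=+1; (−1)^{0·-2·1}·(-1)^-2·(+1)^0 = +1.
v=2: v_2(a)=0, v_2(b)=8; units ≡ 5, 3 (mod 8); ε·ε+αω+βω = 0·1+0·1+8·1 ≡ 0  ⇒  (a,b)_2 = +1.
v=19: a=19^1·(≡4), b=19^0·(≡9) mod 19; (4|19)=+1, (9|19)=+1; (−1)^{1·0·9}·(+1)^0·(+1)^1 = +1.
v=31: a=31^-2·(≡3), b=31^-2·(≡25) mod 31; (3|31)=-1, (25|31)=+1; (−1)^{-2·-2·15}·(-1)^-2·(+1)^-2 = +1.
v=5: a=5^3·(≡2), b=5^2·(≡4) mod 5; (2|5)=-1, (4|5)=+1; (−1)^{3·2·2}·(-1)^2·(+1)^3 = +1.
v=11: a=11^1·(≡4), b=11^0·(≡3) mod 11; (4|11)=+1, (3|11)=+1; (−1)^{1·0·5}·(+1)^0·(+1)^1 = +1.
v=29: a=29^1·(≡21), b=29^1·(≡9) mod 29; (21|29)=-1, (9|29)=+1; (−1)^{1·1·14}·(-1)^1·(+1)^1 = -1.
v=∞: 1121285 > 0 and -29 < 0  ⇒  (a,b)_∞ = +1.
v=37: a=37^1·(≡24), b=37^0·(≡18) mod 37; (24|37)=-1, (18|37)=-1; (−1)^{1·0·18}·(-1)^0·(-1)^1 = -1.
v=7: a=7^0·(≡1), b=7^-2·(≡3) mod 7; (1|7)=+1, (3|7)=-1; (−1)^{0·-2·3}·(+1)^-2·(-1)^0 = +1.
(1121285, -29 / ℚ) ramifies at {29, 37}: a division algebra.

[29, 37]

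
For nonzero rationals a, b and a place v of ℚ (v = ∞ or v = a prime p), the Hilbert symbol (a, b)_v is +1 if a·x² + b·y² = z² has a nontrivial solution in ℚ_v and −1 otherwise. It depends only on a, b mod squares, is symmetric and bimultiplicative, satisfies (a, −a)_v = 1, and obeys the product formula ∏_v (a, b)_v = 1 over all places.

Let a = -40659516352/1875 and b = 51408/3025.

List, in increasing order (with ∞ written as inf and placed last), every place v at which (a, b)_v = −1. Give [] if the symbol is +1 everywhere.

[3, 7, 13, 17]

Mod squares: a ≡ -134589, b ≡ 357. Check v ∈ {∞, 2, 3, 5, 7, 11, 13, 17, 29}.
v=11: a=11^0·(≡8), b=11^-2·(≡9) mod 11; (8|11)=-1, (9|11)=+1; (−1)^{0·-2·5}·(-1)^-2·(+1)^0 = +1.
v=2: v_2(a)=6, v_2(b)=4; units ≡ 3, 5 (mod 8); ε·ε+αω+βω = 1·0+6·1+4·1 ≡ 0  ⇒  (a,b)_2 = +1.
v=5: a=5^-4·(≡1), b=5^-2·(≡3) mod 5; (1|5)=+1, (3|5)=-1; (−1)^{-4·-2·2}·(+1)^-2·(-1)^-4 = +1.
v=17: a=17^3·(≡14), b=17^1·(≡2) mod 17; (14|17)=-1, (2|17)=+1; (−1)^{3·1·8}·(-1)^1·(+1)^3 = -1.
v=3: a=3^-1·(≡2), b=3^3·(≡2) mod 3; (2|3)=-1, (2|3)=-1; (−1)^{-1·3·1}·(-1)^3·(-1)^-1 = -1.
v=7: a=7^3·(≡1), b=7^1·(≡1) mod 7; (1|7)=+1, (1|7)=+1; (−1)^{3·1·3}·(+1)^1·(+1)^3 = -1.
v=∞: -134589 < 0 and 357 > 0  ⇒  (a,b)_∞ = +1.
v=13: a=13^1·(≡8), b=13^0·(≡5) mod 13; (8|13)=-1, (5|13)=-1; (−1)^{1·0·6}·(-1)^0·(-1)^1 = -1.
v=29: a=29^1·(≡25), b=29^0·(≡28) mod 29; (25|29)=+1, (28|29)=+1; (−1)^{1·0·14}·(+1)^0·(+1)^1 = +1.
Ram(-134589, 357) = {3, 7, 13, 17}; no ℚ_3-point on the conic.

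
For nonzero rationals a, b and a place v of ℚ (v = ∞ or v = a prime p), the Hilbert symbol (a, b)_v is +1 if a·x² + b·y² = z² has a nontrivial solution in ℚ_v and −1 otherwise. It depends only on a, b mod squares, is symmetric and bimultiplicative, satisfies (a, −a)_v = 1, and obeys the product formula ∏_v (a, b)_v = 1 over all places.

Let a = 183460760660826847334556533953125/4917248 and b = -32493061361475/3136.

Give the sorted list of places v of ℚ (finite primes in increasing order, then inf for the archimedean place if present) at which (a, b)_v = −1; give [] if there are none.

(a, b) ≡ (10873434, -2956811) mod (ℚ^×)²; places V = {2, 3, 5, 7, 11, 13, 17, 19, 23, 29, 31, ∞}.
(a,b)_11: α=3, u≡5; β=1, v≡8 (mod 11); (5|11)=+1, (8|11)=-1; sign (−1)^1·+1^1·-1^3 = +1.
(a,b)_19: α=1, u≡1; β=0, v≡16 (mod 19); (1|19)=+1, (16|19)=+1; sign (−1)^0·+1^0·+1^1 = +1.
(a,b)_2: α=-11, β=-6; u≡5, v≡5 (mod 8); ε(u)ε(v)=0·0, αω(v)=-11·1, βω(u)=-6·1; sum ≡ 1  ⇒  -1.
(a,b)_23: α=3, u≡12; β=1, v≡6 (mod 23); (12|23)=+1, (6|23)=+1; sign (−1)^1·+1^1·+1^3 = -1.
(a,b)_3: α=3, u≡1; β=2, v≡1 (mod 3); (1|3)=+1, (1|3)=+1; sign (−1)^0·+1^2·+1^3 = +1.
(a,b)_7: α=-4, u≡5; β=-2, v≡6 (mod 7); (5|7)=-1, (6|7)=-1; sign (−1)^0·-1^-2·-1^-4 = +1.
(a,b)_17: α=0, u≡9; β=2, v≡9 (mod 17); (9|17)=+1, (9|17)=+1; sign (−1)^0·+1^2·+1^0 = +1.
(a,b)_31: α=4, u≡26; β=1, v≡11 (mod 31); (26|31)=-1, (11|31)=-1; sign (−1)^0·-1^1·-1^4 = -1.
(a,b)_13: α=7, u≡11; β=3, v≡4 (mod 13); (11|13)=-1, (4|13)=+1; sign (−1)^0·-1^3·+1^7 = -1.
(a,b)_∞: sgn(10873434)=+, sgn(-2956811)=−, so +1.
(a,b)_29: α=3, u≡22; β=1, v≡7 (mod 29); (22|29)=+1, (7|29)=+1; sign (−1)^0·+1^1·+1^3 = +1.
(a,b)_5: α=6, u≡1; β=2, v≡1 (mod 5); (1|5)=+1, (1|5)=+1; sign (−1)^0·+1^2·+1^6 = +1.
|Ram(10873434, -2956811)| = 4, even; anisotropic at {2, 13, 23, 31}.

[2, 13, 23, 31]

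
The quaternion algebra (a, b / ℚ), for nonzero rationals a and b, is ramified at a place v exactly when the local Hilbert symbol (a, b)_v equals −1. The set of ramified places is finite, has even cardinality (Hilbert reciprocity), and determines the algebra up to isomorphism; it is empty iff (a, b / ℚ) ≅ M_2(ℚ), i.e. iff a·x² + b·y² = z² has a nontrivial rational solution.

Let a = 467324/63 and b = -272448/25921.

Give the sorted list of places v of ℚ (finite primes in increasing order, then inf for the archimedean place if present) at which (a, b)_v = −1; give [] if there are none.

[7, 11, 13, 19]

(a, b) ≡ (817817, -473) mod (ℚ^×)²; places V = {2, 3, 7, 11, 13, 19, 23, 43, ∞}.
(a,b)_43: α=1, u≡36; β=1, v≡18 (mod 43); (36|43)=+1, (18|43)=-1; sign (−1)^1·+1^1·-1^1 = +1.
(a,b)_13: α=1, u≡5; β=0, v≡7 (mod 13); (5|13)=-1, (7|13)=-1; sign (−1)^0·-1^0·-1^1 = -1.
(a,b)_23: α=0, u≡6; β=-2, v≡11 (mod 23); (6|23)=+1, (11|23)=-1; sign (−1)^0·+1^-2·-1^0 = +1.
(a,b)_∞: sgn(817817)=+, sgn(-473)=−, so +1.
(a,b)_3: α=-2, u≡2; β=2, v≡1 (mod 3); (2|3)=-1, (1|3)=+1; sign (−1)^0·-1^2·+1^-2 = +1.
(a,b)_7: α=-1, u≡2; β=-2, v≡5 (mod 7); (2|7)=+1, (5|7)=-1; sign (−1)^0·+1^-2·-1^-1 = -1.
(a,b)_19: α=1, u≡8; β=0, v≡10 (mod 19); (8|19)=-1, (10|19)=-1; sign (−1)^0·-1^0·-1^1 = -1.
(a,b)_2: α=2, β=6; u≡1, v≡7 (mod 8); ε(u)ε(v)=0·1, αω(v)=2·0, βω(u)=6·0; sum ≡ 0  ⇒  +1.
(a,b)_11: α=1, u≡3; β=1, v≡3 (mod 11); (3|11)=+1, (3|11)=+1; sign (−1)^1·+1^1·+1^1 = -1.
Ram(817817, -473) = {7, 11, 13, 19}; no ℚ_7-point on the conic.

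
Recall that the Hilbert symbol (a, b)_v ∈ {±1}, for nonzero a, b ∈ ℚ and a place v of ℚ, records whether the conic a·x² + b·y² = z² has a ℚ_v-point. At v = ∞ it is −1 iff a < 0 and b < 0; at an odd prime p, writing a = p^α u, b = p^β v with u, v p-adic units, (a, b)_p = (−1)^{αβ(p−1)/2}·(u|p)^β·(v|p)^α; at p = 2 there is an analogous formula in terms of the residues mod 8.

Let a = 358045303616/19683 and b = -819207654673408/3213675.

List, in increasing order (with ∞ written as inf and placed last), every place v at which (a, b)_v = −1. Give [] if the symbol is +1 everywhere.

(a, b) ≡ (6783, -969969) mod (ℚ^×)²; places V = {2, 3, 5, 7, 11, 13, 17, 19, 23, ∞}.
(a,b)_19: α=1, u≡10; β=1, v≡18 (mod 19); (10|19)=-1, (18|19)=-1; sign (−1)^1·-1^1·-1^1 = -1.
(a,b)_17: α=1, u≡16; β=1, v≡6 (mod 17); (16|17)=+1, (6|17)=-1; sign (−1)^0·+1^1·-1^1 = -1.
(a,b)_∞: sgn(6783)=+, sgn(-969969)=−, so +1.
(a,b)_23: α=0, u≡15; β=-2, v≡22 (mod 23); (15|23)=-1, (22|23)=-1; sign (−1)^0·-1^-2·-1^0 = +1.
(a,b)_11: α=4, u≡10; β=5, v≡6 (mod 11); (10|11)=-1, (6|11)=-1; sign (−1)^0·-1^5·-1^4 = -1.
(a,b)_3: α=-9, u≡2; β=-5, v≡2 (mod 3); (2|3)=-1, (2|3)=-1; sign (−1)^1·-1^-5·-1^-9 = -1.
(a,b)_2: α=6, β=10; u≡7, v≡7 (mod 8); ε(u)ε(v)=1·1, αω(v)=6·0, βω(u)=10·0; sum ≡ 1  ⇒  -1.
(a,b)_13: α=2, u≡3; β=3, v≡7 (mod 13); (3|13)=+1, (7|13)=-1; sign (−1)^0·+1^3·-1^2 = +1.
(a,b)_5: α=0, u≡2; β=-2, v≡1 (mod 5); (2|5)=-1, (1|5)=+1; sign (−1)^0·-1^-2·+1^0 = +1.
(a,b)_7: α=1, u≡3; β=1, v≡6 (mod 7); (3|7)=-1, (6|7)=-1; sign (−1)^1·-1^1·-1^1 = -1.
Ram(6783, -969969) = {2, 3, 7, 11, 17, 19}; no ℚ_2-point on the conic.

[2, 3, 7, 11, 17, 19]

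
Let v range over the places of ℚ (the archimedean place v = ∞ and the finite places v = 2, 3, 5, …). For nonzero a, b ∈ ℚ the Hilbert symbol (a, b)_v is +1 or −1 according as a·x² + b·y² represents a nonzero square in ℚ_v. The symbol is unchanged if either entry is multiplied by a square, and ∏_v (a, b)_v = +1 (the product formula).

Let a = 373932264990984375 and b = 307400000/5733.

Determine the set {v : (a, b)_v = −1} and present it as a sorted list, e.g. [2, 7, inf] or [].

[3, 5, 13, 29]

(a, b) ≡ (59943, 99905) mod (ℚ^×)²; places V = {2, 3, 5, 7, 13, 29, 53, ∞}.
(a,b)_3: α=1, u≡1; β=-2, v≡2 (mod 3); (1|3)=+1, (2|3)=-1; sign (−1)^0·+1^-2·-1^1 = -1.
(a,b)_13: α=3, u≡10; β=-1, v≡2 (mod 13); (10|13)=+1, (2|13)=-1; sign (−1)^0·+1^-1·-1^3 = -1.
(a,b)_5: α=6, u≡3; β=5, v≡1 (mod 5); (3|5)=-1, (1|5)=+1; sign (−1)^0·-1^5·+1^6 = -1.
(a,b)_∞: sgn(59943)=+, sgn(99905)=+, so +1.
(a,b)_2: α=0, β=6; u≡7, v≡1 (mod 8); ε(u)ε(v)=1·0, αω(v)=0·0, βω(u)=6·0; sum ≡ 0  ⇒  +1.
(a,b)_7: α=0, u≡4; β=-2, v≡1 (mod 7); (4|7)=+1, (1|7)=+1; sign (−1)^0·+1^-2·+1^0 = +1.
(a,b)_29: α=3, u≡26; β=1, v≡25 (mod 29); (26|29)=-1, (25|29)=+1; sign (−1)^0·-1^1·+1^3 = -1.
(a,b)_53: α=3, u≡39; β=1, v≡41 (mod 53); (39|53)=-1, (41|53)=-1; sign (−1)^0·-1^1·-1^3 = +1.
|Ram(59943, 99905)| = 4, even; anisotropic at {3, 5, 13, 29}.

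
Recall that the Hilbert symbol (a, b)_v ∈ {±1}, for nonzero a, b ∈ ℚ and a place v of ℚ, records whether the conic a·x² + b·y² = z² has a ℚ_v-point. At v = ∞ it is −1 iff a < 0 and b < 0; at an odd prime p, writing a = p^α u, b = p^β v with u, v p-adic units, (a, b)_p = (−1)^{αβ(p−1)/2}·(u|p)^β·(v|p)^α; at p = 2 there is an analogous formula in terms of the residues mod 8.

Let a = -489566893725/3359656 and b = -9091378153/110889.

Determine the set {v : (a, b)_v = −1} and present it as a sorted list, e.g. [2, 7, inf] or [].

[2, 3, 7, 23, 31, inf]

Mod squares: a ≡ -18354, b ≡ -149017. Check v ∈ {∞, 2, 3, 5, 7, 11, 13, 19, 23, 29, 31, 37}.
v=29: a=29^2·(≡3), b=29^0·(≡14) mod 29; (3|29)=-1, (14|29)=-1; (−1)^{2·0·14}·(-1)^0·(-1)^2 = +1.
v=23: a=23^-1·(≡11), b=23^1·(≡19) mod 23; (11|23)=-1, (19|23)=-1; (−1)^{-1·1·11}·(-1)^1·(-1)^-1 = -1.
v=31: a=31^-2·(≡21), b=31^1·(≡30) mod 31; (21|31)=-1, (30|31)=-1; (−1)^{-2·1·15}·(-1)^1·(-1)^-2 = -1.
v=2: v_2(a)=-3, v_2(b)=0; units ≡ 7, 7 (mod 8); ε·ε+αω+βω = 1·1+-3·0+0·0 ≡ 1  ⇒  (a,b)_2 = -1.
v=3: a=3^9·(≡2), b=3^-4·(≡2) mod 3; (2|3)=-1, (2|3)=-1; (−1)^{9·-4·1}·(-1)^-4·(-1)^9 = -1.
v=19: a=19^-1·(≡15), b=19^3·(≡6) mod 19; (15|19)=-1, (6|19)=+1; (−1)^{-1·3·9}·(-1)^3·(+1)^-1 = +1.
v=37: a=37^0·(≡19), b=37^-2·(≡5) mod 37; (19|37)=-1, (5|37)=-1; (−1)^{0·-2·18}·(-1)^-2·(-1)^0 = +1.
v=5: a=5^2·(≡1), b=5^0·(≡3) mod 5; (1|5)=+1, (3|5)=-1; (−1)^{2·0·2}·(+1)^0·(-1)^2 = +1.
v=∞: -18354 < 0 and -149017 < 0  ⇒  (a,b)_∞ = -1.
v=13: a=13^2·(≡11), b=13^2·(≡6) mod 13; (11|13)=-1, (6|13)=-1; (−1)^{2·2·6}·(-1)^2·(-1)^2 = +1.
v=7: a=7^1·(≡3), b=7^0·(≡5) mod 7; (3|7)=-1, (5|7)=-1; (−1)^{1·0·3}·(-1)^0·(-1)^1 = -1.
v=11: a=11^0·(≡1), b=11^1·(≡9) mod 11; (1|11)=+1, (9|11)=+1; (−1)^{0·1·5}·(+1)^1·(+1)^0 = +1.
(-18354, -149017 / ℚ) ramifies at {2, 3, 7, 23, 31, ∞}: a division algebra.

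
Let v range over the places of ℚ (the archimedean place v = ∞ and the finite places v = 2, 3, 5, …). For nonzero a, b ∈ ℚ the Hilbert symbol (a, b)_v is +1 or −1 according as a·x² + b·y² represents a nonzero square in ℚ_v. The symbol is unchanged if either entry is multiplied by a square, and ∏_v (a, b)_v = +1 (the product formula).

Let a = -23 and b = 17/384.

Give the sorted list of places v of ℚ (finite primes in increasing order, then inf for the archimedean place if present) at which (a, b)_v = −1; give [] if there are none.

(a, b) ≡ (-23, 102) mod (ℚ^×)²; places V = {2, 3, 17, 23, ∞}.
(a,b)_∞: sgn(-23)=−, sgn(102)=+, so +1.
(a,b)_23: α=1, u≡22; β=0, v≡14 (mod 23); (22|23)=-1, (14|23)=-1; sign (−1)^0·-1^0·-1^1 = -1.
(a,b)_2: α=0, β=-7; u≡1, v≡3 (mod 8); ε(u)ε(v)=0·1, αω(v)=0·1, βω(u)=-7·0; sum ≡ 0  ⇒  +1.
(a,b)_3: α=0, u≡1; β=-1, v≡1 (mod 3); (1|3)=+1, (1|3)=+1; sign (−1)^0·+1^-1·+1^0 = +1.
(a,b)_17: α=0, u≡11; β=1, v≡12 (mod 17); (11|17)=-1, (12|17)=-1; sign (−1)^0·-1^1·-1^0 = -1.
(-23, 102 / ℚ) ramifies at {17, 23}: a division algebra.

[17, 23]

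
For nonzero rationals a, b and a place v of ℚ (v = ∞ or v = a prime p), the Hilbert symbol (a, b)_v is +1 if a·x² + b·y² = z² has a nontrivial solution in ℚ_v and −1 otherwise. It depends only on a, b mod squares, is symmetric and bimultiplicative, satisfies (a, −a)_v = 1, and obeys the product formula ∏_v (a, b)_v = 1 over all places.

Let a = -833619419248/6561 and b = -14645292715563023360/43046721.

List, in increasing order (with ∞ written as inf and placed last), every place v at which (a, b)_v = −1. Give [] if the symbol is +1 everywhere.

[5, 7, 31, inf]

(a, b) ≡ (-7, -39215) mod (ℚ^×)²; places V = {2, 3, 5, 7, 11, 23, 31, ∞}.
(a,b)_23: α=2, u≡2; β=3, v≡11 (mod 23); (2|23)=+1, (11|23)=-1; sign (−1)^0·+1^3·-1^2 = +1.
(a,b)_7: α=1, u≡3; β=2, v≡5 (mod 7); (3|7)=-1, (5|7)=-1; sign (−1)^0·-1^2·-1^1 = -1.
(a,b)_2: α=4, β=10; u≡1, v≡1 (mod 8); ε(u)ε(v)=0·0, αω(v)=4·0, βω(u)=10·0; sum ≡ 0  ⇒  +1.
(a,b)_∞: sgn(-7)=−, sgn(-39215)=−, so -1.
(a,b)_3: α=-8, u≡2; β=-16, v≡1 (mod 3); (2|3)=-1, (1|3)=+1; sign (−1)^0·-1^-16·+1^-8 = +1.
(a,b)_5: α=0, u≡2; β=1, v≡3 (mod 5); (2|5)=-1, (3|5)=-1; sign (−1)^0·-1^1·-1^0 = -1.
(a,b)_11: α=4, u≡5; β=5, v≡8 (mod 11); (5|11)=+1, (8|11)=-1; sign (−1)^0·+1^5·-1^4 = +1.
(a,b)_31: α=2, u≡17; β=3, v≡3 (mod 31); (17|31)=-1, (3|31)=-1; sign (−1)^0·-1^3·-1^2 = -1.
|Ram(-7, -39215)| = 4, even; anisotropic at {5, 7, 31, ∞}.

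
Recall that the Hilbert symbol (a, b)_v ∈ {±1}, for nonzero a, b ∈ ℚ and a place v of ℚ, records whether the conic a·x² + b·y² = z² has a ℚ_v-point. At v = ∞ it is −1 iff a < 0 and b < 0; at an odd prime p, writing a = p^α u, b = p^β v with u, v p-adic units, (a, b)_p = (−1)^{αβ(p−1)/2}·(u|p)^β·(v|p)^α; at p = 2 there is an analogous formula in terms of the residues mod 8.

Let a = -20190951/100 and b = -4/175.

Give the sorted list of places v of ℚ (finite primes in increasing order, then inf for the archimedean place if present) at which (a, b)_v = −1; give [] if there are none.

[7, 17, 31, inf]

(a, b) ≡ (-249271, -7) mod (ℚ^×)²; places V = {2, 3, 5, 7, 11, 17, 31, 43, ∞}.
(a,b)_5: α=-2, u≡1; β=-2, v≡3 (mod 5); (1|5)=+1, (3|5)=-1; sign (−1)^0·+1^-2·-1^-2 = +1.
(a,b)_∞: sgn(-249271)=−, sgn(-7)=−, so -1.
(a,b)_11: α=1, u≡7; β=0, v≡4 (mod 11); (7|11)=-1, (4|11)=+1; sign (−1)^0·-1^0·+1^1 = +1.
(a,b)_3: α=4, u≡2; β=0, v≡2 (mod 3); (2|3)=-1, (2|3)=-1; sign (−1)^0·-1^0·-1^4 = +1.
(a,b)_17: α=1, u≡16; β=0, v≡6 (mod 17); (16|17)=+1, (6|17)=-1; sign (−1)^0·+1^0·-1^1 = -1.
(a,b)_43: α=1, u≡34; β=0, v≡13 (mod 43); (34|43)=-1, (13|43)=+1; sign (−1)^0·-1^0·+1^1 = +1.
(a,b)_2: α=-2, β=2; u≡1, v≡1 (mod 8); ε(u)ε(v)=0·0, αω(v)=-2·0, βω(u)=2·0; sum ≡ 0  ⇒  +1.
(a,b)_31: α=1, u≡25; β=0, v≡6 (mod 31); (25|31)=+1, (6|31)=-1; sign (−1)^0·+1^0·-1^1 = -1.
(a,b)_7: α=0, u≡5; β=-1, v≡6 (mod 7); (5|7)=-1, (6|7)=-1; sign (−1)^0·-1^-1·-1^0 = -1.
(-249271, -7 / ℚ) ramifies at {7, 17, 31, ∞}: a division algebra.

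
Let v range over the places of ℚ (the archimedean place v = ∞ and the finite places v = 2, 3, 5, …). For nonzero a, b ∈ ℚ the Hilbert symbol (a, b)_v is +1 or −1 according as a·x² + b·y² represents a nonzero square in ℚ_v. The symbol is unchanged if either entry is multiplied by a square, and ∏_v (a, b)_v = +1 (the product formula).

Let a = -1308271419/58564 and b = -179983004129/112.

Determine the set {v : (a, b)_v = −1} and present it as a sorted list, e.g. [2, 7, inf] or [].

Mod squares: a ≡ -10619, b ≡ -2593367. Check v ∈ {∞, 2, 3, 7, 11, 13, 17, 19, 31, 37, 41}.
v=7: a=7^1·(≡1), b=7^-1·(≡1) mod 7; (1|7)=+1, (1|7)=+1; (−1)^{1·-1·3}·(+1)^-1·(+1)^1 = -1.
v=37: a=37^1·(≡1), b=37^1·(≡23) mod 37; (1|37)=+1, (23|37)=-1; (−1)^{1·1·18}·(+1)^1·(-1)^1 = -1.
v=13: a=13^2·(≡11), b=13^0·(≡9) mod 13; (11|13)=-1, (9|13)=+1; (−1)^{2·0·6}·(-1)^0·(+1)^2 = +1.
v=3: a=3^6·(≡1), b=3^0·(≡1) mod 3; (1|3)=+1, (1|3)=+1; (−1)^{6·0·1}·(+1)^0·(+1)^6 = +1.
v=31: a=31^0·(≡1), b=31^1·(≡21) mod 31; (1|31)=+1, (21|31)=-1; (−1)^{0·1·15}·(+1)^1·(-1)^0 = +1.
v=2: v_2(a)=-2, v_2(b)=-4; units ≡ 5, 1 (mod 8); ε·ε+αω+βω = 0·0+-2·0+-4·1 ≡ 0  ⇒  (a,b)_2 = +1.
v=19: a=19^0·(≡8), b=19^1·(≡14) mod 19; (8|19)=-1, (14|19)=-1; (−1)^{0·1·9}·(-1)^1·(-1)^0 = -1.
v=41: a=41^1·(≡34), b=41^2·(≡27) mod 41; (34|41)=-1, (27|41)=-1; (−1)^{1·2·20}·(-1)^2·(-1)^1 = -1.
v=17: a=17^0·(≡5), b=17^3·(≡10) mod 17; (5|17)=-1, (10|17)=-1; (−1)^{0·3·8}·(-1)^3·(-1)^0 = -1.
v=∞: -10619 < 0 and -2593367 < 0  ⇒  (a,b)_∞ = -1.
v=11: a=11^-4·(≡10), b=11^0·(≡3) mod 11; (10|11)=-1, (3|11)=+1; (−1)^{-4·0·5}·(-1)^0·(+1)^-4 = +1.
Ram(-10619, -2593367) = {7, 17, 19, 37, 41, ∞}; no ℚ_7-point on the conic.

[7, 17, 19, 37, 41, inf]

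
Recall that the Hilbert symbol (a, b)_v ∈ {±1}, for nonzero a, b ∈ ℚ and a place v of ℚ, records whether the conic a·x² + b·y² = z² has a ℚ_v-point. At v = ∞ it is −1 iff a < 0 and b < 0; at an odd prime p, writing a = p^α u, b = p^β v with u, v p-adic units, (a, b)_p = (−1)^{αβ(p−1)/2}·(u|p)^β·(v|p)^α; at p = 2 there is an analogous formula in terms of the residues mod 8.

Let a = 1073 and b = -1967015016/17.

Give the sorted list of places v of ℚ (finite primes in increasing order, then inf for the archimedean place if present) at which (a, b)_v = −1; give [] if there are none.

Mod squares: a ≡ 1073, b ≡ -103207578. Check v ∈ {∞, 2, 3, 17, 23, 29, 37, 41}.
v=37: a=37^1·(≡29), b=37^1·(≡4) mod 37; (29|37)=-1, (4|37)=+1; (−1)^{1·1·18}·(-1)^1·(+1)^1 = -1.
v=∞: 1073 > 0 and -103207578 < 0  ⇒  (a,b)_∞ = +1.
v=41: a=41^0·(≡7), b=41^1·(≡3) mod 41; (7|41)=-1, (3|41)=-1; (−1)^{0·1·20}·(-1)^1·(-1)^0 = -1.
v=3: a=3^0·(≡2), b=3^5·(≡1) mod 3; (2|3)=-1, (1|3)=+1; (−1)^{0·5·1}·(-1)^5·(+1)^0 = -1.
v=23: a=23^0·(≡15), b=23^1·(≡11) mod 23; (15|23)=-1, (11|23)=-1; (−1)^{0·1·11}·(-1)^1·(-1)^0 = -1.
v=2: v_2(a)=0, v_2(b)=3; units ≡ 1, 3 (mod 8); ε·ε+αω+βω = 0·1+0·1+3·0 ≡ 0  ⇒  (a,b)_2 = +1.
v=29: a=29^1·(≡8), b=29^1·(≡10) mod 29; (8|29)=-1, (10|29)=-1; (−1)^{1·1·14}·(-1)^1·(-1)^1 = +1.
v=17: a=17^0·(≡2), b=17^-1·(≡6) mod 17; (2|17)=+1, (6|17)=-1; (−1)^{0·-1·8}·(+1)^-1·(-1)^0 = +1.
(1073, -103207578 / ℚ) ramifies at {3, 23, 37, 41}: a division algebra.

[3, 23, 37, 41]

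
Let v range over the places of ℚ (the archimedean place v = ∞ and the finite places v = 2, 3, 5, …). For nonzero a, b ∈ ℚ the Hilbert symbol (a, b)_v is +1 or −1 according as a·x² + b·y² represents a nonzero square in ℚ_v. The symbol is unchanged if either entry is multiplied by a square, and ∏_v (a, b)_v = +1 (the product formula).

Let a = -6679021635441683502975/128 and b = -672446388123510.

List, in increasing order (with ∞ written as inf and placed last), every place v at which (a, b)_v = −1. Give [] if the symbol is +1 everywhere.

[2, 3, 5, 7, 11, inf]

(a, b) ≡ (-78, -2310) mod (ℚ^×)²; places V = {2, 3, 5, 7, 11, 13, ∞}.
(a,b)_2: α=-7, β=1; u≡1, v≡5 (mod 8); ε(u)ε(v)=0·0, αω(v)=-7·1, βω(u)=1·0; sum ≡ 1  ⇒  -1.
(a,b)_∞: sgn(-78)=−, sgn(-2310)=−, so -1.
(a,b)_5: α=2, u≡2; β=1, v≡3 (mod 5); (2|5)=-1, (3|5)=-1; sign (−1)^0·-1^1·-1^2 = -1.
(a,b)_13: α=3, u≡5; β=2, v≡1 (mod 13); (5|13)=-1, (1|13)=+1; sign (−1)^0·-1^2·+1^3 = +1.
(a,b)_11: α=6, u≡6; β=5, v≡6 (mod 11); (6|11)=-1, (6|11)=-1; sign (−1)^0·-1^5·-1^6 = -1.
(a,b)_7: α=10, u≡3; β=7, v≡3 (mod 7); (3|7)=-1, (3|7)=-1; sign (−1)^0·-1^7·-1^10 = -1.
(a,b)_3: α=5, u≡1; β=1, v≡1 (mod 3); (1|3)=+1, (1|3)=+1; sign (−1)^1·+1^1·+1^5 = -1.
Ram(-78, -2310) = {2, 3, 5, 7, 11, ∞}; no ℚ_2-point on the conic.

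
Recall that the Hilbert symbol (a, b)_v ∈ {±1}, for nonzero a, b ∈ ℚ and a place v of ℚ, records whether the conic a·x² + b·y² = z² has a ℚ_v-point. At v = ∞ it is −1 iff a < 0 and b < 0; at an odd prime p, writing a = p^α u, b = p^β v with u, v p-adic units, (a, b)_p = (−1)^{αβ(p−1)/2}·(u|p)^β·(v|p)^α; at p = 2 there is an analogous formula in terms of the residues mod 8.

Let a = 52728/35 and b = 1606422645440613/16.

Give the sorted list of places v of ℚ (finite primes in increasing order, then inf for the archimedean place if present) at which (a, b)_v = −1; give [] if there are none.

Mod squares: a ≡ 2730, b ≡ 77. Check v ∈ {∞, 2, 3, 5, 7, 11, 13}.
v=∞: 2730 > 0 and 77 > 0  ⇒  (a,b)_∞ = +1.
v=2: v_2(a)=3, v_2(b)=-4; units ≡ 5, 5 (mod 8); ε·ε+αω+βω = 0·0+3·1+-4·1 ≡ 1  ⇒  (a,b)_2 = -1.
v=7: a=7^-1·(≡5), b=7^3·(≡4) mod 7; (5|7)=-1, (4|7)=+1; (−1)^{-1·3·3}·(-1)^3·(+1)^-1 = +1.
v=11: a=11^0·(≡8), b=11^3·(≡2) mod 11; (8|11)=-1, (2|11)=-1; (−1)^{0·3·5}·(-1)^3·(-1)^0 = -1.
v=3: a=3^1·(≡1), b=3^6·(≡2) mod 3; (1|3)=+1, (2|3)=-1; (−1)^{1·6·1}·(+1)^6·(-1)^1 = -1.
v=13: a=13^3·(≡7), b=13^6·(≡4) mod 13; (7|13)=-1, (4|13)=+1; (−1)^{3·6·6}·(-1)^6·(+1)^3 = +1.
v=5: a=5^-1·(≡4), b=5^0·(≡3) mod 5; (4|5)=+1, (3|5)=-1; (−1)^{-1·0·2}·(+1)^0·(-1)^-1 = -1.
(2730, 77 / ℚ) ramifies at {2, 3, 5, 11}: a division algebra.

[2, 3, 5, 11]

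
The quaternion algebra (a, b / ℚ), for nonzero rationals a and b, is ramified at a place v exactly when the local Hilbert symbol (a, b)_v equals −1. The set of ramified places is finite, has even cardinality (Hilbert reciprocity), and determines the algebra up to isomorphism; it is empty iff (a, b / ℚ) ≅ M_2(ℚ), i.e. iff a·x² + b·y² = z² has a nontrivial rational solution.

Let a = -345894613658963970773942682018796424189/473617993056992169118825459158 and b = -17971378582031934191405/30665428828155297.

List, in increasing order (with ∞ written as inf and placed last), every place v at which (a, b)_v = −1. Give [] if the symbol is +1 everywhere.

[2, 5, 19, inf]

(a, b) ≡ (-4862, -285) mod (ℚ^×)²; places V = {2, 3, 5, 7, 11, 13, 17, 19, 41, 47, 59, ∞}.
(a,b)_19: α=-8, u≡2; β=-5, v≡17 (mod 19); (2|19)=-1, (17|19)=+1; sign (−1)^0·-1^-5·+1^-8 = -1.
(a,b)_13: α=9, u≡10; β=6, v≡3 (mod 13); (10|13)=+1, (3|13)=+1; sign (−1)^0·+1^6·+1^9 = +1.
(a,b)_7: α=8, u≡6; β=4, v≡4 (mod 7); (6|7)=-1, (4|7)=+1; sign (−1)^0·-1^4·+1^8 = +1.
(a,b)_3: α=-10, u≡1; β=-5, v≡1 (mod 3); (1|3)=+1, (1|3)=+1; sign (−1)^0·+1^-5·+1^-10 = +1.
(a,b)_11: α=-7, u≡5; β=-4, v≡4 (mod 11); (5|11)=+1, (4|11)=+1; sign (−1)^0·+1^-4·+1^-7 = +1.
(a,b)_41: α=4, u≡17; β=2, v≡20 (mod 41); (17|41)=-1, (20|41)=+1; sign (−1)^0·-1^2·+1^4 = +1.
(a,b)_17: α=7, u≡6; β=4, v≡13 (mod 17); (6|17)=-1, (13|17)=+1; sign (−1)^0·-1^4·+1^7 = +1.
(a,b)_59: α=-4, u≡22; β=-2, v≡50 (mod 59); (22|59)=+1, (50|59)=-1; sign (−1)^0·+1^-2·-1^-4 = +1.
(a,b)_47: α=4, u≡15; β=2, v≡39 (mod 47); (15|47)=-1, (39|47)=-1; sign (−1)^0·-1^2·-1^4 = +1.
(a,b)_2: α=-1, β=0; u≡1, v≡3 (mod 8); ε(u)ε(v)=0·1, αω(v)=-1·1, βω(u)=0·0; sum ≡ 1  ⇒  -1.
(a,b)_∞: sgn(-4862)=−, sgn(-285)=−, so -1.
(a,b)_5: α=0, u≡2; β=1, v≡2 (mod 5); (2|5)=-1, (2|5)=-1; sign (−1)^0·-1^1·-1^0 = -1.
|Ram(-4862, -285)| = 4, even; anisotropic at {2, 5, 19, ∞}.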